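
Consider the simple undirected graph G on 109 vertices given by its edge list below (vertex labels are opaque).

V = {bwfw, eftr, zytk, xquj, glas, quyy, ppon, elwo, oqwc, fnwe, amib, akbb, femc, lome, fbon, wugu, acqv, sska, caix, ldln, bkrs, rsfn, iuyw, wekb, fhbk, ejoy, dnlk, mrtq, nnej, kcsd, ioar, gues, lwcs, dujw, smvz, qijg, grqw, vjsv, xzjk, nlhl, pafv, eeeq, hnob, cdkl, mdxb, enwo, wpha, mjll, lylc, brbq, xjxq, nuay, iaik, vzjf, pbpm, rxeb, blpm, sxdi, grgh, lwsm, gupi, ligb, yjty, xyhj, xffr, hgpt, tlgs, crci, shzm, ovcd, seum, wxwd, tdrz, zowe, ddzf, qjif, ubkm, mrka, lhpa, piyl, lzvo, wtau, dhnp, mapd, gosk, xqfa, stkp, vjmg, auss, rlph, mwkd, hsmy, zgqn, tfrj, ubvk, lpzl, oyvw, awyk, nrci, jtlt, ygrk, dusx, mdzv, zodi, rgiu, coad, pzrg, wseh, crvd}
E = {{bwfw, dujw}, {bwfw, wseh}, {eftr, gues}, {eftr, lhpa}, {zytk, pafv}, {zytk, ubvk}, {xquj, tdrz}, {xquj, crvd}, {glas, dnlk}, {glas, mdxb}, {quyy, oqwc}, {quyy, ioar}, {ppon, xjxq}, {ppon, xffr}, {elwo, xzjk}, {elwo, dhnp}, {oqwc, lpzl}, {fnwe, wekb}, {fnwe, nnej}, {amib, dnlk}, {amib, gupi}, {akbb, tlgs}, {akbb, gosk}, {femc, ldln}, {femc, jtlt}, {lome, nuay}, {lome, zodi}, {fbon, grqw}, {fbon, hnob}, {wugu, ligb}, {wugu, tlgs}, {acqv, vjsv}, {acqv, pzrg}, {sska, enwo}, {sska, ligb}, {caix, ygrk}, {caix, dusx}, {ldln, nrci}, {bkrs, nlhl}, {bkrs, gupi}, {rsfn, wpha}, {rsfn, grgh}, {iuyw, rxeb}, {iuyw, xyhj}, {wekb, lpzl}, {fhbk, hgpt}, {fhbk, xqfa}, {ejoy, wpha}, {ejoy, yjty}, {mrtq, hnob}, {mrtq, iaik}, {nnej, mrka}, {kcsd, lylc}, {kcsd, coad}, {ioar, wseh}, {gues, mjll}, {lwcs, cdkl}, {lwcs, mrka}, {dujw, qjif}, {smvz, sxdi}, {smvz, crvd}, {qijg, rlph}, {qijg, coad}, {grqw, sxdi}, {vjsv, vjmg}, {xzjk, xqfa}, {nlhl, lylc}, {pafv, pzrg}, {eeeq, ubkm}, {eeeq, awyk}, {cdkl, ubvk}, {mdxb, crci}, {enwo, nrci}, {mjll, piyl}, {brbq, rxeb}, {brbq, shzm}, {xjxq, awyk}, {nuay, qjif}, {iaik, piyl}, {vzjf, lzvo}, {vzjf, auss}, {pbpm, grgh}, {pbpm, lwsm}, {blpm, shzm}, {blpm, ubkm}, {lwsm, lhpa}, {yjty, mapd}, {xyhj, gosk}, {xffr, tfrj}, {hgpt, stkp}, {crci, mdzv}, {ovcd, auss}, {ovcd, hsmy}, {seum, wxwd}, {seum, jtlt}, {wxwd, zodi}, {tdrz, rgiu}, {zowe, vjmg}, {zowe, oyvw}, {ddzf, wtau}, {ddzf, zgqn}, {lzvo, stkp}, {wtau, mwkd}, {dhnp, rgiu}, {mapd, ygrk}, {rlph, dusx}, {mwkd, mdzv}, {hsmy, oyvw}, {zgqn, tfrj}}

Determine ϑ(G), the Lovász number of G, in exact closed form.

109*cos(pi/109)/(cos(pi/109) + 1)

N(mapd) = {yjty, ygrk}, |N(mapd)| = 2.
Vertex xquj has 2 neighbors: tdrz, crvd.
deg(rsfn) = 2; N(rsfn) = {wpha, grgh}.
deg(vjmg) = 2; N(vjmg) = {vjsv, zowe}.
109-vertex 2-regular graph: a single 109-cycle (edge-transitive).
spec(A) ≈ [2.0, 1.997, 1.987, 1.97, 1.947, 1.918, 1.882, 1.839, 1.791, 1.737, 1.677, 1.611, 1.54, 1.464, 1.383, 1.298, 1.208, 1.114, 1.017, 0.916, 0.812, 0.705, 0.596, 0.485, 0.372, 0.259, 0.144, 0.029, -0.086, -0.201, -0.316, -0.429, -0.541, -0.651, -0.759, -0.864, -0.967, -1.066, -1.162, -1.253, -1.341, -1.424, -1.503, -1.576, -1.645, -1.708, -1.765, -1.816, -1.861, -1.9, -1.933, -1.959, -1.979, -1.993, -1.999] (distinct, 3 d.p.).
λ_max=2, λ_min=-2*cos(pi/109); ϑ = −109·λ_min/(λ_max−λ_min) = 109*cos(pi/109)/(cos(pi/109) + 1).
ϑ(G) ≈ 54.4887.
α=54, χ(Ḡ)=55; ϑ=109*cos(pi/109)/(cos(pi/109) + 1) lies between (both strict).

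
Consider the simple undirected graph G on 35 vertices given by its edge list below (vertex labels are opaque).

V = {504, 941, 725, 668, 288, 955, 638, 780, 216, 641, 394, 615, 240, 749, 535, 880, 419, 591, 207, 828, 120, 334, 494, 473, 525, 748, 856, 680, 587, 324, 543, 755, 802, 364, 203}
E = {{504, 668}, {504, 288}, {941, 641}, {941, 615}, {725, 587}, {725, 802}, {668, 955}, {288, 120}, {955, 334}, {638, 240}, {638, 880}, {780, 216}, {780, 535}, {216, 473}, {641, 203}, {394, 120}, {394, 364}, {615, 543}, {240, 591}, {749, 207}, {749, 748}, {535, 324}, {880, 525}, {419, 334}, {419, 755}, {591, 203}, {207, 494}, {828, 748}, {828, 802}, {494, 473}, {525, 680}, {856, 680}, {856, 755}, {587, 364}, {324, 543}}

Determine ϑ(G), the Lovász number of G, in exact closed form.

35*cos(pi/35)/(cos(pi/35) + 1)

Vertex 680 has 2 neighbors: 525, 856.
deg(504) = 2; N(504) = {668, 288}.
N(419) = {334, 755}, |N(419)| = 2.
N(955) = {668, 334}, |N(955)| = 2.
2-regular, N=35; a single 35-cycle (edge-transitive).
A has 18 distinct eigenvalues ≈ [2.0, 1.9679, 1.8725, 1.7169, 1.5061, 1.247, 0.9477, 0.618, 0.2685, -0.0897, -0.445, -0.7861, -1.1018, -1.3821, -1.618, -1.8019, -1.9279, -1.9919].
λ_max=2, λ_min=-2*cos(pi/35); ϑ = −35·λ_min/(λ_max−λ_min) = 35*cos(pi/35)/(cos(pi/35) + 1).
= 17.46470… (decimal).
Sandwich: α(G)=17 ≤ ϑ(G)=35*cos(pi/35)/(cos(pi/35) + 1) ≤ χ(Ḡ)=18 (both strict).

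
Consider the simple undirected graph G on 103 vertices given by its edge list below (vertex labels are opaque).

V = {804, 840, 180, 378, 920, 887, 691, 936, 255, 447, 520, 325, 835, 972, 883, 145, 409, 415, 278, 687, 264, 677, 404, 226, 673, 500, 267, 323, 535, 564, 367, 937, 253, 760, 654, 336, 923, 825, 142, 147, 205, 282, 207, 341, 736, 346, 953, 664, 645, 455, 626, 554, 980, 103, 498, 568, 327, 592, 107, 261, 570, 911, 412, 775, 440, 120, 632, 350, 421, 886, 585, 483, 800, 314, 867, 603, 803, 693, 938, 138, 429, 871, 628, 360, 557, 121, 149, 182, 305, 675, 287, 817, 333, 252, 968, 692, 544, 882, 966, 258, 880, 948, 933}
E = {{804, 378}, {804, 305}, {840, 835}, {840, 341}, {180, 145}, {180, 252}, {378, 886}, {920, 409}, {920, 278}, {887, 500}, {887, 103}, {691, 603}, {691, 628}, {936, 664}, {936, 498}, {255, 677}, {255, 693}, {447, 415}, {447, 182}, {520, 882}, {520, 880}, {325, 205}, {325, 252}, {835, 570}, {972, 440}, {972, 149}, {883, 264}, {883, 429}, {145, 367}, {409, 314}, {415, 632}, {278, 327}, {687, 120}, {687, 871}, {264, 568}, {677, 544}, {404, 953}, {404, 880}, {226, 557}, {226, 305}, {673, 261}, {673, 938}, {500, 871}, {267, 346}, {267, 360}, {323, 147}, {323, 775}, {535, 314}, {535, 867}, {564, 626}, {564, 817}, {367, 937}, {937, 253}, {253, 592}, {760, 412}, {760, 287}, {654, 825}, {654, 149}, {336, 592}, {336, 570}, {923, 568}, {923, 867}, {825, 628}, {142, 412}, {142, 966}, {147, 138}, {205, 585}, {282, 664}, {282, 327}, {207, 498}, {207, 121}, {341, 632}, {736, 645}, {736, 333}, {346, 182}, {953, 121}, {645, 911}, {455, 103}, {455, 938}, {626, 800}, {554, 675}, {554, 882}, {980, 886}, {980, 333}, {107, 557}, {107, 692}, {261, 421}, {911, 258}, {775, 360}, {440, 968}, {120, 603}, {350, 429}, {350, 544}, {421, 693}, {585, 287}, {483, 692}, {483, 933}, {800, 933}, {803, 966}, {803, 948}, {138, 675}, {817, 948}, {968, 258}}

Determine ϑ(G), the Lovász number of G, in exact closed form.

103*cos(pi/103)/(cos(pi/103) + 1)

N(404) = {953, 880}, |N(404)| = 2.
N(421) = {261, 693}, |N(421)| = 2.
deg(149) = 2; N(149) = {972, 654}.
Vertex 305 has 2 neighbors: 804, 226.
Every vertex has degree 2 (N=103); a single 103-cycle (edge-transitive).
spec(A) ≈ [2.0, 1.99628, 1.985134, 1.966602, 1.940755, 1.907689, 1.867525, 1.820414, 1.766531, 1.706077, 1.639275, 1.566376, 1.487649, 1.403389, 1.313908, 1.219538, 1.120632, 1.017558, 0.910698, 0.80045, 0.687224, 0.571442, 0.453534, 0.333938, 0.213101, 0.091471, -0.0305, -0.152357, -0.273647, -0.393919, -0.512726, -0.629626, -0.744183, -0.855972, -0.964576, -1.069593, -1.17063, -1.267312, -1.35928, -1.446192, -1.527723, -1.603572, -1.673454, -1.737112, -1.794307, -1.844828, -1.888485, -1.925117, -1.954588, -1.976787, -1.991633, -1.99907] (distinct, 6 d.p.).
−103·(-2*cos(pi/103)) / ((2)−(-2*cos(pi/103))) = 103*cos(pi/103)/(cos(pi/103) + 1) = ϑ(G).
≈ 51.4880205 (to 7 d.p.).
Sandwich: α(G)=51 ≤ ϑ(G)=103*cos(pi/103)/(cos(pi/103) + 1) ≤ χ(Ḡ)=52 (both strict).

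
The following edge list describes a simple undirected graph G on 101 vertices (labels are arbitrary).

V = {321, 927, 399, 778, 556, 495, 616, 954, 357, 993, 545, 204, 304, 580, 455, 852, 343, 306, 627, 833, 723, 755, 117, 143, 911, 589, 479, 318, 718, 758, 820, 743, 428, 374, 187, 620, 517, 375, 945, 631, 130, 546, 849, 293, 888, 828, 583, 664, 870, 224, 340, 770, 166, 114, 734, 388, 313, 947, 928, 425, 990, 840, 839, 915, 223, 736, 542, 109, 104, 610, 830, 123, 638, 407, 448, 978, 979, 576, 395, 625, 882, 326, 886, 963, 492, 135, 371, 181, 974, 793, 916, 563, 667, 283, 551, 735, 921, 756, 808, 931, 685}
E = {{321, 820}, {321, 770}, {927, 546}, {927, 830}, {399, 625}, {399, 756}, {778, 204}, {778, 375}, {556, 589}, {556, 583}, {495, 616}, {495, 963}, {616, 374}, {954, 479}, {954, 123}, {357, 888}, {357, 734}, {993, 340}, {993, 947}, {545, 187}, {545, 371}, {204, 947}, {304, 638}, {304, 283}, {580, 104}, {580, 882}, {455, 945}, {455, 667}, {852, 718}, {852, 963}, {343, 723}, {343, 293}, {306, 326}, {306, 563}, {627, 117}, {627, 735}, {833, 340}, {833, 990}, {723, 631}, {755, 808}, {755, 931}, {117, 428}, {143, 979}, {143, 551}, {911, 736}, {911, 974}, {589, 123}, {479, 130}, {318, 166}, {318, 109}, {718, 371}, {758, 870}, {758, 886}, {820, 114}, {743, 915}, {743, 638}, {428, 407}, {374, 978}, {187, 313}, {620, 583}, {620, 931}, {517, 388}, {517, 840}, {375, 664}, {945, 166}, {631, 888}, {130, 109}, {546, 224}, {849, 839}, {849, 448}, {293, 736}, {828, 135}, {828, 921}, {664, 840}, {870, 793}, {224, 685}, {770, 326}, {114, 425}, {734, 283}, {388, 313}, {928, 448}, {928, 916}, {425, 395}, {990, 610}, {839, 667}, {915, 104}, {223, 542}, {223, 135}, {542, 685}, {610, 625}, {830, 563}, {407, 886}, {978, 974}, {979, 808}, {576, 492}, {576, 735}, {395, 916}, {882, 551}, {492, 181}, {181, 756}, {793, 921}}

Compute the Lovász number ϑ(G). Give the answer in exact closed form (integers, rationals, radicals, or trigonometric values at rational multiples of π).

N(770) = {321, 326}, |N(770)| = 2.
Vertex 371 has 2 neighbors: 545, 718.
N(638) = {304, 743}, |N(638)| = 2.
deg(495) = 2; N(495) = {616, 963}.
Regular of degree 2 on 101 vertices: this is C_{101}, the 101-cycle.
A has 51 distinct eigenvalues ≈ [2.0, 1.996131, 1.98454, 1.96527, 1.938398, 1.904026, 1.862288, 1.813345, 1.757387, 1.694629, 1.625316, 1.549714, 1.468117, 1.38084, 1.288221, 1.190618, 1.088408, 0.981988, 0.871769, 0.758177, 0.641652, 0.522644, 0.401614, 0.279031, 0.155368, 0.031104, -0.093281, -0.217304, -0.340487, -0.462353, -0.582429, -0.700253, -0.815367, -0.927327, -1.035699, -1.140065, -1.240019, -1.335176, -1.425168, -1.509646, -1.588283, -1.660776, -1.726843, -1.78623, -1.838706, -1.884069, -1.922142, -1.952779, -1.975861, -1.991299, -1.999033].
−101·(-2*cos(pi/101)) / ((2)−(-2*cos(pi/101))) = 101*cos(pi/101)/(cos(pi/101) + 1) = ϑ(G).
≈ 50.487783 (to 6 d.p.).
α=50, χ(Ḡ)=51; ϑ=101*cos(pi/101)/(cos(pi/101) + 1) lies between (both strict).

101*cos(pi/101)/(cos(pi/101) + 1)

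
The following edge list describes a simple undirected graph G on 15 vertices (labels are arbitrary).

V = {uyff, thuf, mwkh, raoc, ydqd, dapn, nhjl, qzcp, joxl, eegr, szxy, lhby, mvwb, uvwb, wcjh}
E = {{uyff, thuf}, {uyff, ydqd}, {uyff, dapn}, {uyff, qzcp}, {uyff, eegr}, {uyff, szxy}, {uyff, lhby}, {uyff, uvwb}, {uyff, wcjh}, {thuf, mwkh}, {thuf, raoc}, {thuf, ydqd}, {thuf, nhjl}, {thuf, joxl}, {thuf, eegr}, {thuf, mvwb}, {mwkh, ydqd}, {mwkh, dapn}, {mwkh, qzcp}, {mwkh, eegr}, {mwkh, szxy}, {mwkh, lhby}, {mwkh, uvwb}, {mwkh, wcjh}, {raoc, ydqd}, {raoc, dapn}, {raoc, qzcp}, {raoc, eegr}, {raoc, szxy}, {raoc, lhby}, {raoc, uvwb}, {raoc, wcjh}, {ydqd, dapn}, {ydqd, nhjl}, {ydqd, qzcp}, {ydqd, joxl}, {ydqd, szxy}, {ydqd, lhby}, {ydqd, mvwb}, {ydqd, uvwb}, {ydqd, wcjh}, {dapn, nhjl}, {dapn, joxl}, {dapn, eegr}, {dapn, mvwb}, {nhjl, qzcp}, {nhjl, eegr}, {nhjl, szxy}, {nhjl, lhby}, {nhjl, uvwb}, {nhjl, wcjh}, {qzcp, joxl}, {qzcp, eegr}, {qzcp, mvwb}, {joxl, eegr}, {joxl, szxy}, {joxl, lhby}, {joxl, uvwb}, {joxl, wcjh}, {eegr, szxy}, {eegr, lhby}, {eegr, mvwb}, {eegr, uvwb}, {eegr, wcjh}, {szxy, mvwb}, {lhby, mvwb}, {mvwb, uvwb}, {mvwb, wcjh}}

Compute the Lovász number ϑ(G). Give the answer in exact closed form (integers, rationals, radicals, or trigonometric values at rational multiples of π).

7

deg(raoc) = 9; N(raoc) = {thuf, ydqd, dapn, qzcp, eegr, szxy, lhby, uvwb, wcjh}.
Vertex mvwb has 9 neighbors: thuf, ydqd, dapn, qzcp, eegr, szxy, lhby, uvwb, wcjh.
deg(uvwb) = 8; N(uvwb) = {uyff, mwkh, raoc, ydqd, nhjl, joxl, eegr, mvwb}.
deg(ydqd) = 13; N(ydqd) = {uyff, thuf, mwkh, raoc, dapn, nhjl, qzcp, joxl, szxy, lhby, mvwb, uvwb, wcjh}.
G = K_{7,6,2}: α = 7 = χ(Ḡ), so ϑ = 7.
ϑ(G) ≈ 7.000000.
α=7, χ(Ḡ)=7; ϑ=7 lies between (collapsed).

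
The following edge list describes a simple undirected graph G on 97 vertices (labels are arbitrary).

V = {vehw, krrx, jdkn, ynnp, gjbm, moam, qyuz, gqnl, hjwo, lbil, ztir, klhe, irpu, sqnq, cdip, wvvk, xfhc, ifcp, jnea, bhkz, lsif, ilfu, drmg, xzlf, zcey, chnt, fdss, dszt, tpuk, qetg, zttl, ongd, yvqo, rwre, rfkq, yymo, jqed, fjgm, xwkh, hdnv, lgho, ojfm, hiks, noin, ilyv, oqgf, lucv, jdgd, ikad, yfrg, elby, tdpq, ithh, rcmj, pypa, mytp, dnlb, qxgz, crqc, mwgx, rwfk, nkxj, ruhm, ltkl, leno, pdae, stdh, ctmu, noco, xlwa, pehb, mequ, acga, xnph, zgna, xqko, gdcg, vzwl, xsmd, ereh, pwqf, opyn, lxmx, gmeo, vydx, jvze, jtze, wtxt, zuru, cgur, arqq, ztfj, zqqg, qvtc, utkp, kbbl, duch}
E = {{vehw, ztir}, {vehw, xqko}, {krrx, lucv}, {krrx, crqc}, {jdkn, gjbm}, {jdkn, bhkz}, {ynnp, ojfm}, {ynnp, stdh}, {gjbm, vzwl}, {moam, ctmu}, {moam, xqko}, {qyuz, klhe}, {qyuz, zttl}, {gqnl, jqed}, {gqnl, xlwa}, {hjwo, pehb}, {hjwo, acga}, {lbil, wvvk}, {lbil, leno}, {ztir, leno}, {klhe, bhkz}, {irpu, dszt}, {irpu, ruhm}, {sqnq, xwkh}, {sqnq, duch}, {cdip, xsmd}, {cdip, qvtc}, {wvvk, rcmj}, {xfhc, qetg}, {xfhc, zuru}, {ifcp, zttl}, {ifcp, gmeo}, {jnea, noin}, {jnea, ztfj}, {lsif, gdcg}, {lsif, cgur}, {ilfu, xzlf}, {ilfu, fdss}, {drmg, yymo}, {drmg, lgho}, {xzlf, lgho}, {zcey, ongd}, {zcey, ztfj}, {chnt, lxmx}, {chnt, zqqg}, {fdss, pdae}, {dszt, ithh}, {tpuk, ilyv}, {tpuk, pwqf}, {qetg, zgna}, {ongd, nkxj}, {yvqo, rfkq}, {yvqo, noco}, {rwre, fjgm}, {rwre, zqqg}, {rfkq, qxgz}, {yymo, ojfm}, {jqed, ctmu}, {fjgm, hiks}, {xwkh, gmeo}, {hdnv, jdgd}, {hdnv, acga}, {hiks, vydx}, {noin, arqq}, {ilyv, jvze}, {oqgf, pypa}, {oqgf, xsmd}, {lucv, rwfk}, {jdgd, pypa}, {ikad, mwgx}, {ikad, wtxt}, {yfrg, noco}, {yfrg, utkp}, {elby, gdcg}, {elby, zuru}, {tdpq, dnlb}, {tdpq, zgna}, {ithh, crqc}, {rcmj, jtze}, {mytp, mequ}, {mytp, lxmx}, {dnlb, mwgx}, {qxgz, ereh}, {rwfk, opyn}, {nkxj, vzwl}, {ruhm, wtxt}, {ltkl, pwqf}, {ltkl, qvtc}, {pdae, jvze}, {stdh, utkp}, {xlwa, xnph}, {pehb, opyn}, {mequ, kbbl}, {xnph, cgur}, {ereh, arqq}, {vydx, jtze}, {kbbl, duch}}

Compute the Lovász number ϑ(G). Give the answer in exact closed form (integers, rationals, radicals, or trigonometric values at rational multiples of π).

97*cos(pi/97)/(cos(pi/97) + 1)

deg(duch) = 2; N(duch) = {sqnq, kbbl}.
deg(ifcp) = 2; N(ifcp) = {zttl, gmeo}.
Vertex utkp has 2 neighbors: yfrg, stdh.
N(ynnp) = {ojfm, stdh}, |N(ynnp)| = 2.
2-regular, N=97; connected 2-regular on 97 ⇒ C_{97}.
A has 49 distinct eigenvalues ≈ [2.0, 1.996, 1.983, 1.962, 1.933, 1.896, 1.851, 1.798, 1.737, 1.67, 1.595, 1.513, 1.426, 1.332, 1.232, 1.128, 1.019, 0.905, 0.788, 0.667, 0.544, 0.418, 0.29, 0.162, 0.032, -0.097, -0.226, -0.354, -0.481, -0.606, -0.728, -0.847, -0.962, -1.074, -1.181, -1.283, -1.379, -1.47, -1.555, -1.633, -1.704, -1.769, -1.825, -1.874, -1.916, -1.949, -1.974, -1.991, -1.999].
λ_max=2, λ_min=-2*cos(pi/97); ϑ = −97·λ_min/(λ_max−λ_min) = 97*cos(pi/97)/(cos(pi/97) + 1).
= 48.48728… (decimal).
Lovász sandwich 48 ≤ 97*cos(pi/97)/(cos(pi/97) + 1) ≤ 49: both strict.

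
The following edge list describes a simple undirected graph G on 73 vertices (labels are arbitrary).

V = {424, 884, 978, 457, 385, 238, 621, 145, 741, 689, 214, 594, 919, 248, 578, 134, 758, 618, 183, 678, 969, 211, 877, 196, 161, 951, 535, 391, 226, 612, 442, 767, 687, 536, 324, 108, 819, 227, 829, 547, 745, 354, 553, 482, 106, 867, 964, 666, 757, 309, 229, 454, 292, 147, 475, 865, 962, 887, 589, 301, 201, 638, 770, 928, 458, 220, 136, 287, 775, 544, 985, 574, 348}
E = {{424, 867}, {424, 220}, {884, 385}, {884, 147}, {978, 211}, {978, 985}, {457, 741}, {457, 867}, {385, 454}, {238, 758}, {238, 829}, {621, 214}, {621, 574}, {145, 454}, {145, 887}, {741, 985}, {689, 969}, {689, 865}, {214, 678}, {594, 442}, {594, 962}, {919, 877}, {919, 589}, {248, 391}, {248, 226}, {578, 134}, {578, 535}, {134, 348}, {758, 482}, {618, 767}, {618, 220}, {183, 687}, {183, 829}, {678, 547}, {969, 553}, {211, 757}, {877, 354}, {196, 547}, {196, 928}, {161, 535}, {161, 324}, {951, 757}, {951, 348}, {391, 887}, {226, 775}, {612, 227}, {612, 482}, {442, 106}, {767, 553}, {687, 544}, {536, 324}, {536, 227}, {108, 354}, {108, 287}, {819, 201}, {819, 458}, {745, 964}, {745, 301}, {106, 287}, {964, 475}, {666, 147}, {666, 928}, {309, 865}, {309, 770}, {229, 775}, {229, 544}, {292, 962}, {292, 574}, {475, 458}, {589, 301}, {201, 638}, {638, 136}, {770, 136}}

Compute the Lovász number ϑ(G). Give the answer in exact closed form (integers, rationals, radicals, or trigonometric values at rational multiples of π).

deg(928) = 2; N(928) = {196, 666}.
N(536) = {324, 227}, |N(536)| = 2.
deg(229) = 2; N(229) = {775, 544}.
deg(201) = 2; N(201) = {819, 638}.
73-vertex 2-regular graph: connected 2-regular on 73 ⇒ C_{73}.
The 37 distinct eigenvalues: [2.0, 1.9926, 1.97044, 1.9337, 1.88263, 1.81764, 1.73918, 1.64785, 1.54431, 1.42935, 1.3038, 1.1686, 1.02474, 0.8733, 0.7154, 0.55219, 0.3849, 0.21476, 0.04303, -0.12902, -0.30011, -0.46898, -0.63438, -0.79509, -0.9499, -1.09769, -1.23734, -1.36784, -1.48821, -1.59756, -1.69508, -1.78006, -1.85185, -1.90993, -1.95388, -1.98335, -1.99815].
With N=73: ϑ(G) = 73·(-(-1)*2*cos(pi/73))/(2−(-2*cos(pi/73))) = 73*cos(pi/73)/(cos(pi/73) + 1).
ϑ(G) ≈ 36.48309.
Check 36 ≤ 73*cos(pi/73)/(cos(pi/73) + 1) ≤ 37: both strict.

73*cos(pi/73)/(cos(pi/73) + 1)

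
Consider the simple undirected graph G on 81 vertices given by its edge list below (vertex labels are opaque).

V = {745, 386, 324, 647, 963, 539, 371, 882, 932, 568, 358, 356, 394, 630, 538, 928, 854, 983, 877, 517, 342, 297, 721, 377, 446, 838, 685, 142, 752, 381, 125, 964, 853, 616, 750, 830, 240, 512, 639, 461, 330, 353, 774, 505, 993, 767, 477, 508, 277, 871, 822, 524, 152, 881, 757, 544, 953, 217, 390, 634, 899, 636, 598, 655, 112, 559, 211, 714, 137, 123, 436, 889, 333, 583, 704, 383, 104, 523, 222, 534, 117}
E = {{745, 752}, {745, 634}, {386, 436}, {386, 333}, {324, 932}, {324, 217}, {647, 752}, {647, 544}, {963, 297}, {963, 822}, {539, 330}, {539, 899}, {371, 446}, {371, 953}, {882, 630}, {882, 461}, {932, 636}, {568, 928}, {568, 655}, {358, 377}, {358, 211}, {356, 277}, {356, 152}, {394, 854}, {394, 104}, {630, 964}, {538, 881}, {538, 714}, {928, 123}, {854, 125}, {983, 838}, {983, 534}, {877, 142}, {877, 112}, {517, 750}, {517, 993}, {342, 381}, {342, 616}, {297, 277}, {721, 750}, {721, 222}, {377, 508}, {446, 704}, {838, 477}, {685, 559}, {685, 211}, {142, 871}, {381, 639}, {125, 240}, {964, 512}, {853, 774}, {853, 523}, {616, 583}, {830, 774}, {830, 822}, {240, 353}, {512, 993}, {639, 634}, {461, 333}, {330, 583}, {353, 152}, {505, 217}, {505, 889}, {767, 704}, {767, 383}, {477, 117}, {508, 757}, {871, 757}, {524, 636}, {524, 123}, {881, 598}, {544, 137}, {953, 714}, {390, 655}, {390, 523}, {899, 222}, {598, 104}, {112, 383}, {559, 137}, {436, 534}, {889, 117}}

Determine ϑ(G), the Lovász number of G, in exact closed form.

81*cos(pi/81)/(cos(pi/81) + 1)

deg(963) = 2; N(963) = {297, 822}.
deg(899) = 2; N(899) = {539, 222}.
Vertex 889 has 2 neighbors: 505, 117.
Vertex 524 has 2 neighbors: 636, 123.
2-regular, N=81; a single 81-cycle (edge-transitive).
A has 41 distinct eigenvalues ≈ [2.0, 1.994, 1.976, 1.946, 1.904, 1.851, 1.787, 1.712, 1.627, 1.532, 1.428, 1.315, 1.194, 1.066, 0.932, 0.792, 0.647, 0.499, 0.347, 0.194, 0.039, -0.116, -0.271, -0.423, -0.574, -0.72, -0.863, -1.0, -1.131, -1.256, -1.372, -1.481, -1.581, -1.671, -1.751, -1.821, -1.879, -1.927, -1.963, -1.986, -1.998].
Lovász: ϑ = −81(-2*cos(pi/81))/(2+-(-1)*2*cos(pi/81)) = 81*cos(pi/81)/(cos(pi/81) + 1).
Numerically 40.4847653.
40 ≤ 81*cos(pi/81)/(cos(pi/81) + 1) ≤ 41: both strict.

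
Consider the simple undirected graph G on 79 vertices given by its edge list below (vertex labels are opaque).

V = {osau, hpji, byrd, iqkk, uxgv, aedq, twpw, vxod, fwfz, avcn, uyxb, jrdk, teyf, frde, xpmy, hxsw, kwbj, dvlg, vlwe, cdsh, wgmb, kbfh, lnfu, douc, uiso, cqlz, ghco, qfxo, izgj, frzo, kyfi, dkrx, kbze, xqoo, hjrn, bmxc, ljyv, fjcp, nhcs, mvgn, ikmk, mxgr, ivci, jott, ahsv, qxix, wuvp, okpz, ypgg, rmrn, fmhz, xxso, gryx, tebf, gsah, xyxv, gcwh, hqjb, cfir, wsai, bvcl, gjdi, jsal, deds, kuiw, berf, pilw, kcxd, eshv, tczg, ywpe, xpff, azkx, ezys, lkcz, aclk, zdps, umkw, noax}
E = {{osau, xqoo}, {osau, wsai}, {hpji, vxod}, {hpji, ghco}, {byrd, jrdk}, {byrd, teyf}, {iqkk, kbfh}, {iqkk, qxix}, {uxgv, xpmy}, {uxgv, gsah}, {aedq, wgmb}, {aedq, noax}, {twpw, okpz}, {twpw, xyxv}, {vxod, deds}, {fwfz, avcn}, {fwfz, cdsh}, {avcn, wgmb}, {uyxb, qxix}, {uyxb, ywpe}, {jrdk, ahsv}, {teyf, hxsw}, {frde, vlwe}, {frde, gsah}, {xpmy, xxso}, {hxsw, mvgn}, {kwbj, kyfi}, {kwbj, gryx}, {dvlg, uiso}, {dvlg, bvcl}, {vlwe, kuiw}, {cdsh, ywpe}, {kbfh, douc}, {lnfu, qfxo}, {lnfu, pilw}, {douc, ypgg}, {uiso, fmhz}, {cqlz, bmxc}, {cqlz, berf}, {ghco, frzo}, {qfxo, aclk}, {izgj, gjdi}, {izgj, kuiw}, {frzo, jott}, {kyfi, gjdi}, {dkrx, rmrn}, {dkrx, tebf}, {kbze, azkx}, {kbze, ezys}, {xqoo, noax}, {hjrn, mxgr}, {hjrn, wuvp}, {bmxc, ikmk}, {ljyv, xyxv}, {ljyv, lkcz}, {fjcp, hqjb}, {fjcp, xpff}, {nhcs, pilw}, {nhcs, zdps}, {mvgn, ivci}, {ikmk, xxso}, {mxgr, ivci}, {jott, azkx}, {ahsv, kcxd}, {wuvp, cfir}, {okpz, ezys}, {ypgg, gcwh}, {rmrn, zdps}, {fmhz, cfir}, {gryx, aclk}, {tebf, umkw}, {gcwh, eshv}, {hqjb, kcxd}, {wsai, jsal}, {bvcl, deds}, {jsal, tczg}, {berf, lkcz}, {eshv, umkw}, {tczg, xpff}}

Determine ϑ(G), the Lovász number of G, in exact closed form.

N(frde) = {vlwe, gsah}, |N(frde)| = 2.
N(azkx) = {kbze, jott}, |N(azkx)| = 2.
N(tczg) = {jsal, xpff}, |N(tczg)| = 2.
deg(cfir) = 2; N(cfir) = {wuvp, fmhz}.
deg(v) = 2 for all v (|V|=79); this is C_{79}, the 79-cycle.
A has 40 distinct eigenvalues ≈ [2.0, 1.994, 1.975, 1.943, 1.9, 1.844, 1.777, 1.698, 1.609, 1.509, 1.4, 1.282, 1.156, 1.023, 0.883, 0.738, 0.588, 0.434, 0.277, 0.119, -0.04, -0.199, -0.356, -0.511, -0.663, -0.811, -0.954, -1.09, -1.22, -1.342, -1.456, -1.56, -1.655, -1.739, -1.812, -1.873, -1.923, -1.961, -1.986, -1.998].
Lovász (edge-transitive): ϑ = −79·(-2*cos(pi/79))/((2)−(-2*cos(pi/79))) = 79*cos(pi/79)/(cos(pi/79) + 1).
≈ 39.48437942 (to 8 d.p.).
α=39, χ(Ḡ)=40; ϑ=79*cos(pi/79)/(cos(pi/79) + 1) lies between (both strict).

79*cos(pi/79)/(cos(pi/79) + 1)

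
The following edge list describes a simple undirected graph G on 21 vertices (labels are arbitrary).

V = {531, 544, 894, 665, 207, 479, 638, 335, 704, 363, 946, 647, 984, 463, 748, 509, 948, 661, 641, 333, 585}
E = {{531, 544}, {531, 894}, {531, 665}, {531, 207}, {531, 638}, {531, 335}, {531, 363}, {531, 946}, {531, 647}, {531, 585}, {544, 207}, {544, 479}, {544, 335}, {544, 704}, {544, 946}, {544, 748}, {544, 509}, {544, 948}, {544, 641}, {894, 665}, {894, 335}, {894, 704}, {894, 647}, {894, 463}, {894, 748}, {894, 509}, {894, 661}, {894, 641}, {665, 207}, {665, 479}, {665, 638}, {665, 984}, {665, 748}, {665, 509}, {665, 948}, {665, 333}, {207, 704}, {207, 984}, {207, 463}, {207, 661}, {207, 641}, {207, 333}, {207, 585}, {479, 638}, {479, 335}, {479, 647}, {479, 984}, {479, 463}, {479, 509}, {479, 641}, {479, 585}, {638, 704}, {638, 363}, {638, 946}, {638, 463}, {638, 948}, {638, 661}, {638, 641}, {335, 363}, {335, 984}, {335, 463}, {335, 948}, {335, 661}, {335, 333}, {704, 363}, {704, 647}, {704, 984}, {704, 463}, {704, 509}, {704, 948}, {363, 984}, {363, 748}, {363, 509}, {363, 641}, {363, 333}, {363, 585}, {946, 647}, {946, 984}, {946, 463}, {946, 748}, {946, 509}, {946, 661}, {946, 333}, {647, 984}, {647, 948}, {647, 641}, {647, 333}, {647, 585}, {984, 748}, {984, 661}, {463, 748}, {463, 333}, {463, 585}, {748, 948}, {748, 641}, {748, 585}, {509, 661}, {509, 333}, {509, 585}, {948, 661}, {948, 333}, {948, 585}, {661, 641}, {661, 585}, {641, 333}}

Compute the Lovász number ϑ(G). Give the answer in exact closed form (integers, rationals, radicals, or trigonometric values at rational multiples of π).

Vertex 479 has 10 neighbors: 544, 665, 638, 335, 647, 984, 463, 509, 641, 585.
N(335) = {531, 544, 894, 479, 363, 984, 463, 948, 661, 333}, |N(335)| = 10.
Vertex 509 has 10 neighbors: 544, 894, 665, 479, 704, 363, 946, 661, 333, 585.
deg(665) = 10; N(665) = {531, 894, 207, 479, 638, 984, 748, 509, 948, 333}.
G on 21 vertices is 10-regular; this is K(7,2), the Kneser graph.
A has 3 distinct eigenvalues ≈ [10.0, 1.0, -4.0].
ϑ = −N·λ_min/(λ_max−λ_min) = −21·(-4)/(10−(-4)) = 6.
Numerically 6.000000.

6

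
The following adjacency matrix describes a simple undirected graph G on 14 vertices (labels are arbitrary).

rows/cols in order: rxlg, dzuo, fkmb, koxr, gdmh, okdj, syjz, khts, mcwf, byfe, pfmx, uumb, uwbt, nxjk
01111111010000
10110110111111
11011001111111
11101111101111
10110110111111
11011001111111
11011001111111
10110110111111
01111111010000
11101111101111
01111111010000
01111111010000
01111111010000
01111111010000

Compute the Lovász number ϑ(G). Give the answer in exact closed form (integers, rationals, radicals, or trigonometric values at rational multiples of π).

6

N(rxlg) = {dzuo, fkmb, koxr, gdmh, okdj, syjz, khts, byfe}, |N(rxlg)| = 8.
Vertex nxjk has 8 neighbors: dzuo, fkmb, koxr, gdmh, okdj, syjz, khts, byfe.
deg(mcwf) = 8; N(mcwf) = {dzuo, fkmb, koxr, gdmh, okdj, syjz, khts, byfe}.
N(syjz) = {rxlg, dzuo, koxr, gdmh, khts, mcwf, byfe, pfmx, uumb, uwbt, nxjk}, |N(syjz)| = 11.
Complete 4-partite, parts [6, 3, 3, 2]: perfect, ϑ = α = 6.
ϑ(G) ≈ 6.0000.
α=6, χ(Ḡ)=6; ϑ=6 lies between (collapsed).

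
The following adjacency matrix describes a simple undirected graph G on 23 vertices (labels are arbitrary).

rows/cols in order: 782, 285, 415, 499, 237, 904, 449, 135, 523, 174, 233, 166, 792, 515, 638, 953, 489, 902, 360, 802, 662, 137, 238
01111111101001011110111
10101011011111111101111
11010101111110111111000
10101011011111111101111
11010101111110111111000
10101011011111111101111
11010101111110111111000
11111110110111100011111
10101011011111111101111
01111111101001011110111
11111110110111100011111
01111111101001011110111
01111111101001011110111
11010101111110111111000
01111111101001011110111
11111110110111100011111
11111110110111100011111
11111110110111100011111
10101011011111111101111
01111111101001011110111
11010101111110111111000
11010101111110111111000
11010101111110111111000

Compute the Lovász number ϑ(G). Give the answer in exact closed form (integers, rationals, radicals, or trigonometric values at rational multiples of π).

N(515) = {782, 285, 499, 904, 135, 523, 174, 233, 166, 792, 638, 953, 489, 902, 360, 802}, |N(515)| = 16.
deg(233) = 18; N(233) = {782, 285, 415, 499, 237, 904, 449, 523, 174, 166, 792, 515, 638, 360, 802, 662, 137, 238}.
N(499) = {782, 415, 237, 449, 135, 174, 233, 166, 792, 515, 638, 953, 489, 902, 802, 662, 137, 238}, |N(499)| = 18.
N(902) = {782, 285, 415, 499, 237, 904, 449, 523, 174, 166, 792, 515, 638, 360, 802, 662, 137, 238}, |N(902)| = 18.
4 parts of sizes [7, 6, 5, 5]; α(G) = 7 = ϑ (perfect).
ϑ(G) ≈ 7.0000.
7 ≤ 7 ≤ 7: collapsed.

7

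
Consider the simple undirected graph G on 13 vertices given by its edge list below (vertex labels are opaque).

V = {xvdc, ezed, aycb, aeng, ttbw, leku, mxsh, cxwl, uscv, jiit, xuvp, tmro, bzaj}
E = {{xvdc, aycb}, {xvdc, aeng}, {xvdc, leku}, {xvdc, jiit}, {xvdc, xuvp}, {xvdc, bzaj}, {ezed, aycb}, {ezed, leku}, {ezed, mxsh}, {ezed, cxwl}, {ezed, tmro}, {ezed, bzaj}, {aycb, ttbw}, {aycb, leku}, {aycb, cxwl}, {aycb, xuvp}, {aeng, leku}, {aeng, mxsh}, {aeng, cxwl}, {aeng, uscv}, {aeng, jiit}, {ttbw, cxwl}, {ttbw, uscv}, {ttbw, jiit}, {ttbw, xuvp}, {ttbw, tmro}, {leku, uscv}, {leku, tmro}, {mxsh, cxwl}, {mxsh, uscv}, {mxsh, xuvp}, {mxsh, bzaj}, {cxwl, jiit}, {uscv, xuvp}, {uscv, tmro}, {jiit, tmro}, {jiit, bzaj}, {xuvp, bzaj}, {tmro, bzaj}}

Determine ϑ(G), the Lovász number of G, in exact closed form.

Vertex ezed has 6 neighbors: aycb, leku, mxsh, cxwl, tmro, bzaj.
N(bzaj) = {xvdc, ezed, mxsh, jiit, xuvp, tmro}, |N(bzaj)| = 6.
Vertex leku has 6 neighbors: xvdc, ezed, aycb, aeng, uscv, tmro.
N(xuvp) = {xvdc, aycb, ttbw, mxsh, uscv, bzaj}, |N(xuvp)| = 6.
deg(v) = 6 for all v (|V|=13); Paley(13): SR with (k,λ,μ)=(6,2,3).
spec(A) ≈ [6.0, 1.303, -2.303] (distinct, 3 d.p.).
Lovász (edge-transitive): ϑ = −13·(-sqrt(13)/2 - 1/2)/((6)−(-sqrt(13)/2 - 1/2)) = sqrt(13).
ϑ(G) ≈ 3.6055513.

sqrt(13)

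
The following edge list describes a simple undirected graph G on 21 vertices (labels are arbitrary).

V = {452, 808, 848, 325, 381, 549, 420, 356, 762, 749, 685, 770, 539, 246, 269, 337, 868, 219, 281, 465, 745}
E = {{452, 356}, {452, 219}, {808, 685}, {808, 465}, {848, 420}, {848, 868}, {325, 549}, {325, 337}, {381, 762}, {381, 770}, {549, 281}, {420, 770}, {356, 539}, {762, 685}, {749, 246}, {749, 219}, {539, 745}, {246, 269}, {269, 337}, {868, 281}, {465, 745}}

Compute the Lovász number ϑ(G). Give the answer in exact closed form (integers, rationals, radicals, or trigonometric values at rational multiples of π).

Vertex 745 has 2 neighbors: 539, 465.
deg(770) = 2; N(770) = {381, 420}.
Vertex 452 has 2 neighbors: 356, 219.
deg(808) = 2; N(808) = {685, 465}.
2-regular, N=21; the odd cycle C_{21}.
A has 11 distinct eigenvalues ≈ [2.0, 1.91115, 1.65248, 1.24698, 0.73068, 0.14946, -0.44504, -1.0, -1.4661, -1.80194, -1.97766].
Lovász: ϑ = −21(-2*cos(pi/21))/(2+-(-1)*2*cos(pi/21)) = 21*cos(pi/21)/(cos(pi/21) + 1).
Numerically 10.441032529.
Check 10 ≤ 21*cos(pi/21)/(cos(pi/21) + 1) ≤ 11: both strict.

21*cos(pi/21)/(cos(pi/21) + 1)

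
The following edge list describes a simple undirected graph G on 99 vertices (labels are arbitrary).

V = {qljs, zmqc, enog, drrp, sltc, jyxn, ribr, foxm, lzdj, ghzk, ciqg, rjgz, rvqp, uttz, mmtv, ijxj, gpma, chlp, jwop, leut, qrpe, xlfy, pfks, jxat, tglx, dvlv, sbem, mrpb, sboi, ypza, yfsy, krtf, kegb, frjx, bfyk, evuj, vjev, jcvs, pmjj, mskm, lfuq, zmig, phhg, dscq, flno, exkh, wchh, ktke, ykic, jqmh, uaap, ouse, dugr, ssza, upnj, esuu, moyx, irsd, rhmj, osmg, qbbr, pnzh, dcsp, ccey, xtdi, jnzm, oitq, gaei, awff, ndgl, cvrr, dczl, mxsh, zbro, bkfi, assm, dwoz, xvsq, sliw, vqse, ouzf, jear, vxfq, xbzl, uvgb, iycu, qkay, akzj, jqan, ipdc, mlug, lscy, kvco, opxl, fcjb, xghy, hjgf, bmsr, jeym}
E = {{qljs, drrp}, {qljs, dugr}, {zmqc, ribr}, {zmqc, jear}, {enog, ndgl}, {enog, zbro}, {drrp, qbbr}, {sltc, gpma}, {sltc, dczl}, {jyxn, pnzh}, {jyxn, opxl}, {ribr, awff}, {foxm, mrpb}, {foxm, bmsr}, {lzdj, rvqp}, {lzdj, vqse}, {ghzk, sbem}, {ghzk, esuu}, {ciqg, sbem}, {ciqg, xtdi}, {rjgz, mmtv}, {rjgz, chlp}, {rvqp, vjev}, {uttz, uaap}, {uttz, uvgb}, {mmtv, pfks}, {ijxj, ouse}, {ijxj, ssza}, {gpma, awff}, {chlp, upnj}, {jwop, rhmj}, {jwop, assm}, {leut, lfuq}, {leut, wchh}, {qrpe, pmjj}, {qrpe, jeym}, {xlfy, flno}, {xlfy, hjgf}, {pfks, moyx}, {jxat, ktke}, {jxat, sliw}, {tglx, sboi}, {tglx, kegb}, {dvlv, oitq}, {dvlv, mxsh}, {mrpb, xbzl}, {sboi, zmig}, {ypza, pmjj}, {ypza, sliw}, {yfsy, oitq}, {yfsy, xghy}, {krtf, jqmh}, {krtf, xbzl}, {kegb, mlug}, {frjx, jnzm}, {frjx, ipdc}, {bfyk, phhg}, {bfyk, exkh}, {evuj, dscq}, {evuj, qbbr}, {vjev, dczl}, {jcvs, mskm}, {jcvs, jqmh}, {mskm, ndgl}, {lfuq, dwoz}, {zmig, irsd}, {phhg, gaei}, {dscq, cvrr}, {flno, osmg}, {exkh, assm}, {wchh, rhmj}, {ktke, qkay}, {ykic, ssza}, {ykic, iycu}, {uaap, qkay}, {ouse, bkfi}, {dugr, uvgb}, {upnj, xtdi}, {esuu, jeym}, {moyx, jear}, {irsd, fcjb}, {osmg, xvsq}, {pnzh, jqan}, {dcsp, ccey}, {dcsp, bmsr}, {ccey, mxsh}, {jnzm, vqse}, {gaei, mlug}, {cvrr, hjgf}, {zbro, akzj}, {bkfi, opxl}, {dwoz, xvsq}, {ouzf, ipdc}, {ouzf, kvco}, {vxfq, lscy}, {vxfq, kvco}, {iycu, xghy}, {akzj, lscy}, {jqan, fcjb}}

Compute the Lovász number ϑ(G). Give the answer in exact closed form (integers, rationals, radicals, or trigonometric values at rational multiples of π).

99*cos(pi/99)/(cos(pi/99) + 1)

deg(uttz) = 2; N(uttz) = {uaap, uvgb}.
deg(ipdc) = 2; N(ipdc) = {frjx, ouzf}.
Vertex lfuq has 2 neighbors: leut, dwoz.
N(sliw) = {jxat, ypza}, |N(sliw)| = 2.
2-regular, N=99; a single 99-cycle (edge-transitive).
spec(A) ≈ [2.0, 1.995973, 1.98391, 1.963857, 1.935897, 1.900142, 1.856736, 1.805853, 1.747699, 1.682507, 1.610541, 1.532089, 1.447468, 1.357019, 1.261105, 1.160114, 1.054451, 0.944542, 0.83083, 0.713772, 0.593841, 0.471518, 0.347296, 0.221676, 0.095164, -0.031732, -0.1585, -0.28463, -0.409613, -0.532948, -0.654136, -0.77269, -0.888133, -1.0, -1.10784, -1.211219, -1.309721, -1.40295, -1.490529, -1.572106, -1.647353, -1.715967, -1.777671, -1.832217, -1.879385, -1.918986, -1.95086, -1.974878, -1.990944, -1.998993] (distinct, 6 d.p.).
With N=99: ϑ(G) = 99·(-(-1)*2*cos(pi/99))/(2−(-2*cos(pi/99))) = 99*cos(pi/99)/(cos(pi/99) + 1).
Numerically 49.487536287.
Lovász sandwich 49 ≤ 99*cos(pi/99)/(cos(pi/99) + 1) ≤ 50: both strict.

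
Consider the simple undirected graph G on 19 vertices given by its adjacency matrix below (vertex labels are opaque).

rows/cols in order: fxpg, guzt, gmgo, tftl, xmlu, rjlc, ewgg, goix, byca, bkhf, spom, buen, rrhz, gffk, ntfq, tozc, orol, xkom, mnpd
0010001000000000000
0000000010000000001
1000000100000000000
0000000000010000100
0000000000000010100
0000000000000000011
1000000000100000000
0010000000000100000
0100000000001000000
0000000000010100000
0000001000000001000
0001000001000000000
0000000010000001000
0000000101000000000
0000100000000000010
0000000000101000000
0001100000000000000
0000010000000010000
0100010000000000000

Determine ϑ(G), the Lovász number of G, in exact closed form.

deg(tozc) = 2; N(tozc) = {spom, rrhz}.
deg(buen) = 2; N(buen) = {tftl, bkhf}.
Vertex orol has 2 neighbors: tftl, xmlu.
Vertex gffk has 2 neighbors: goix, bkhf.
Regular of degree 2 on 19 vertices: this is C_{19}, the 19-cycle.
The 10 distinct eigenvalues: [2.0, 1.891634, 1.578281, 1.093896, 0.490971, -0.165159, -0.803391, -1.354563, -1.758948, -1.972723].
λ_max=2, λ_min=-2*cos(pi/19); ϑ = −19·λ_min/(λ_max−λ_min) = 19*cos(pi/19)/(cos(pi/19) + 1).
Numerically 9.434771374.
α=9, χ(Ḡ)=10; ϑ=19*cos(pi/19)/(cos(pi/19) + 1) lies between (both strict).

19*cos(pi/19)/(cos(pi/19) + 1)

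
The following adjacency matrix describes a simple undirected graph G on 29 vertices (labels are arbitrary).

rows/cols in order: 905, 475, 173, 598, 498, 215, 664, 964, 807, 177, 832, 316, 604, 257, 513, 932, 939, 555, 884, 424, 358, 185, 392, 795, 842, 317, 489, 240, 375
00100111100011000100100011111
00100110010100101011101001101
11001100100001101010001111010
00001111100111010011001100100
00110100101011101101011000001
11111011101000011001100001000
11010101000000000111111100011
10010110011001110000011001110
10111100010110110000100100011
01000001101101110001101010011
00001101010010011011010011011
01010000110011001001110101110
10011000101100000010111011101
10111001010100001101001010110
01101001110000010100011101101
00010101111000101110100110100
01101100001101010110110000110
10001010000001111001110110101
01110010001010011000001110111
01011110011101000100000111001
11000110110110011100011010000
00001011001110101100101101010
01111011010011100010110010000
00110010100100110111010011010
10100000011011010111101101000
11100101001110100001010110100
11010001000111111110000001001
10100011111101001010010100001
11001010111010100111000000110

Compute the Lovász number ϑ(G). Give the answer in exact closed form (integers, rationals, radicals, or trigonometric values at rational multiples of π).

sqrt(29)

Vertex 240 has 14 neighbors: 905, 173, 664, 964, 807, 177, 832, 316, 257, 939, 884, 185, 795, 375.
Vertex 932 has 14 neighbors: 598, 215, 964, 807, 177, 832, 513, 939, 555, 884, 358, 795, 842, 489.
deg(215) = 14; N(215) = {905, 475, 173, 598, 498, 664, 964, 807, 832, 932, 939, 424, 358, 317}.
Vertex 177 has 14 neighbors: 475, 964, 807, 832, 316, 257, 513, 932, 424, 358, 392, 842, 240, 375.
14-regular, N=29; Paley(29): SR with (k,λ,μ)=(14,6,7).
A has 3 distinct eigenvalues ≈ [14.0, 2.19258, -3.19258].
ϑ = −N·λ_min/(λ_max−λ_min) = −29·(-sqrt(29)/2 - 1/2)/(14−(-sqrt(29)/2 - 1/2)) = sqrt(29).
Numerically 5.3851648.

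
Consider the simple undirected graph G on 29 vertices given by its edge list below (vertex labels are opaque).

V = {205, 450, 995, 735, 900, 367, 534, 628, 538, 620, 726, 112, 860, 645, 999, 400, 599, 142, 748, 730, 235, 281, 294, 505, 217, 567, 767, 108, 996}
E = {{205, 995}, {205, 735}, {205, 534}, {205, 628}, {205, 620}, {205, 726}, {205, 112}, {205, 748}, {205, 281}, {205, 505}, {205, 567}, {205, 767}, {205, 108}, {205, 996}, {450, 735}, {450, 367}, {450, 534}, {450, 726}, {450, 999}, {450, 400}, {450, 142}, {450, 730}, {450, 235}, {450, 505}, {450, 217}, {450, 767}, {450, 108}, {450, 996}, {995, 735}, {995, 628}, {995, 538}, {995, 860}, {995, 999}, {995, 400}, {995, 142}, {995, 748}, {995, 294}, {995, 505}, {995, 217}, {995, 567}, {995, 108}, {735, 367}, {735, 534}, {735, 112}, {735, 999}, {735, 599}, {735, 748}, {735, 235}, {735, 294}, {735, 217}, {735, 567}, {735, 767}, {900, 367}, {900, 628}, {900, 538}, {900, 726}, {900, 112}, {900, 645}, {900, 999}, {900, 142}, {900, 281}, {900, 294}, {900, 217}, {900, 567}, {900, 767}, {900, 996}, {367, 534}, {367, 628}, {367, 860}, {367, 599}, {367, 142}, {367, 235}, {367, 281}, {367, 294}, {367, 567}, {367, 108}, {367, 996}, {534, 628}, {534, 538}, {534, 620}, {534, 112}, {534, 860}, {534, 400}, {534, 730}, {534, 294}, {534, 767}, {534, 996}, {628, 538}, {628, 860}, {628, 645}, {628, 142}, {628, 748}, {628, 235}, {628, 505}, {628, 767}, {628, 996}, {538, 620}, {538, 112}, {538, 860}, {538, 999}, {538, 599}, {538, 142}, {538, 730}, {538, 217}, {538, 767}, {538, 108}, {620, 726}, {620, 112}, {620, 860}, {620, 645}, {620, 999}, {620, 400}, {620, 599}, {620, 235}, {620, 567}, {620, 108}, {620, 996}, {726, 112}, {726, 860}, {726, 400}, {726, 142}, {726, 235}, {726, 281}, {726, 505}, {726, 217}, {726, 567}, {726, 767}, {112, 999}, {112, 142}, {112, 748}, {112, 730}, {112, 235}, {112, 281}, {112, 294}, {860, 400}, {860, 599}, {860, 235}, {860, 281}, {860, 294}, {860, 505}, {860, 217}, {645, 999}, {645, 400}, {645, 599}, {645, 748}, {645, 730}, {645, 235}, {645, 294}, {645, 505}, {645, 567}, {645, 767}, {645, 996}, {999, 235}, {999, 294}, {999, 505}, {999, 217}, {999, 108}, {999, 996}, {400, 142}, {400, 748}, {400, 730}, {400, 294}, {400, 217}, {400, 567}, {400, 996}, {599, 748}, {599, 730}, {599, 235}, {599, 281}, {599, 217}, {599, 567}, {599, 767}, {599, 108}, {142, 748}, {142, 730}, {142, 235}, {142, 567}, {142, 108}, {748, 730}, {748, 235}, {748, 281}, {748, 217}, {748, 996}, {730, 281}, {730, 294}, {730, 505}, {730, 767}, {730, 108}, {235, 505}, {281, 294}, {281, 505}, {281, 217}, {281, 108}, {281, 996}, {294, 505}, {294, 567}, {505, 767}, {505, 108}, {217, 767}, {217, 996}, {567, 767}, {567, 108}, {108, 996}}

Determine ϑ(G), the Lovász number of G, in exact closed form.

Vertex 217 has 14 neighbors: 450, 995, 735, 900, 538, 726, 860, 999, 400, 599, 748, 281, 767, 996.
Vertex 534 has 14 neighbors: 205, 450, 735, 367, 628, 538, 620, 112, 860, 400, 730, 294, 767, 996.
Vertex 205 has 14 neighbors: 995, 735, 534, 628, 620, 726, 112, 748, 281, 505, 567, 767, 108, 996.
N(730) = {450, 534, 538, 112, 645, 400, 599, 142, 748, 281, 294, 505, 767, 108}, |N(730)| = 14.
Regular of degree 14 on 29 vertices: Paley(29): SR with (k,λ,μ)=(14,6,7).
A has 3 distinct eigenvalues ≈ [14.0, 2.192582, -3.192582].
With N=29: ϑ(G) = 29·(-(-sqrt(29)/2 - 1/2))/(14−(-sqrt(29)/2 - 1/2)) = sqrt(29).
= 5.385164807… (decimal).

sqrt(29)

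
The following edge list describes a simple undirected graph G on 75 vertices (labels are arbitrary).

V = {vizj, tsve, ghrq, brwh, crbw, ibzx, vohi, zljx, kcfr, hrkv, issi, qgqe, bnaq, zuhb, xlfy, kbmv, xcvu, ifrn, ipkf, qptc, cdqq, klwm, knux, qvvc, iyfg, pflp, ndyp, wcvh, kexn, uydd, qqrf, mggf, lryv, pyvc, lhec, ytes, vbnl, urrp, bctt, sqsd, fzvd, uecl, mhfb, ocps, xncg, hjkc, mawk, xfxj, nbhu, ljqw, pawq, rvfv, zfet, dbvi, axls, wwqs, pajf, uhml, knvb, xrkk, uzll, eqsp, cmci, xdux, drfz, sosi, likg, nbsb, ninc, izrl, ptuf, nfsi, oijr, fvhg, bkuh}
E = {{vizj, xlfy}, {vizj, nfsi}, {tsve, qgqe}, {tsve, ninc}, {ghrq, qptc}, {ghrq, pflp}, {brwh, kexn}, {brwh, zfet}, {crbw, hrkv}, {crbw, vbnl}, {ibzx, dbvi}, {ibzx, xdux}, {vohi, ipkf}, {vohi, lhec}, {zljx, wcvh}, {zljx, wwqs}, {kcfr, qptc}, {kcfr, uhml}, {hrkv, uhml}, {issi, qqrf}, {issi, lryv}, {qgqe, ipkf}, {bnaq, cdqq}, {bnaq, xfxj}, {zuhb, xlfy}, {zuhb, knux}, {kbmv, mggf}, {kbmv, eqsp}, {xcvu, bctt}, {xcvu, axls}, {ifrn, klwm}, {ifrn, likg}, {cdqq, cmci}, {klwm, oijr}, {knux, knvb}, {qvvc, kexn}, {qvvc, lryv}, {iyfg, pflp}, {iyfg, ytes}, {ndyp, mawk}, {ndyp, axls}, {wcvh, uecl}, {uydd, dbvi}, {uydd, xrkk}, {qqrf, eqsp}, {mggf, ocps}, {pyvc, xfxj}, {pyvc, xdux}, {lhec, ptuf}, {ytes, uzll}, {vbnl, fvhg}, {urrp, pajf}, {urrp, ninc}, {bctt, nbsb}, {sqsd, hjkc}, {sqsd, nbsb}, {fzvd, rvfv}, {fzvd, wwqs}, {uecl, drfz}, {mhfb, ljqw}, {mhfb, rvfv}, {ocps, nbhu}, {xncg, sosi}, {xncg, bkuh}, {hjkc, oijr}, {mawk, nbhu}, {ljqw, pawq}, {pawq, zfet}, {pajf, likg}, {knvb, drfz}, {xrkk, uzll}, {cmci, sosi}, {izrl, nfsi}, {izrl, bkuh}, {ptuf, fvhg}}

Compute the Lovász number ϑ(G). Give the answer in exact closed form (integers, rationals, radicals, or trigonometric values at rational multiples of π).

N(nbsb) = {bctt, sqsd}, |N(nbsb)| = 2.
N(uhml) = {kcfr, hrkv}, |N(uhml)| = 2.
deg(klwm) = 2; N(klwm) = {ifrn, oijr}.
N(ljqw) = {mhfb, pawq}, |N(ljqw)| = 2.
G on 75 vertices is 2-regular; this is C_{75}, the 75-cycle.
Distinct eigenvalues (to 6 d.p.): [2.0, 1.992986, 1.971992, 1.937166, 1.888753, 1.827091, 1.752613, 1.665842, 1.567387, 1.457937, 1.338261, 1.209198, 1.071654, 0.926592, 0.775031, 0.618034, 0.456702, 0.292166, 0.125581, -0.041885, -0.209057, -0.374763, -0.53784, -0.697144, -0.851559, -1.0, -1.141427, -1.274848, -1.399327, -1.51399, -1.618034, -1.710729, -1.791424, -1.859553, -1.914639, -1.956295, -1.984229, -1.998246].
Lovász (edge-transitive): ϑ = −75·(-2*cos(pi/75))/((2)−(-2*cos(pi/75))) = 75*cos(pi/75)/(cos(pi/75) + 1).
ϑ(G) ≈ 37.4835458.
Check 37 ≤ 75*cos(pi/75)/(cos(pi/75) + 1) ≤ 38: both strict.

75*cos(pi/75)/(cos(pi/75) + 1)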